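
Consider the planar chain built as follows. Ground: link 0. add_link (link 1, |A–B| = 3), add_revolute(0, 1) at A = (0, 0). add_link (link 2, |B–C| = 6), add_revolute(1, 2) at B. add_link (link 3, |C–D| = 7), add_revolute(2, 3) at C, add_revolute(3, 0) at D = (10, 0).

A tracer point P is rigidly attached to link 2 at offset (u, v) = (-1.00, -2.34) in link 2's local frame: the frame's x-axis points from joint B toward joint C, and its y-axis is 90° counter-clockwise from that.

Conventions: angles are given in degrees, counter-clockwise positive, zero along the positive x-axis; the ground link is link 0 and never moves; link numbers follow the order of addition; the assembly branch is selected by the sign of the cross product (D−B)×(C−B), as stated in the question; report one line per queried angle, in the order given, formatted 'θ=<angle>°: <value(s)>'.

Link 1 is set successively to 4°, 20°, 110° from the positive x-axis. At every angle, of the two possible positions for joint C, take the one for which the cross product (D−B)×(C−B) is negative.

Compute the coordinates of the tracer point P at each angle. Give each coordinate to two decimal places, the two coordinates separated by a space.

A=(0,0), D=(10.00,0)
θ=4°: B = A + 3.00·(cos4°, sin4°) = (2.9927, 0.2093)
θ=4°: |BD| = 7.0104
θ=4°: circle(B,6.00) ∩ circle(D,7.00): a=2.5780, h=5.4179
θ=4°:   candidates: C₊=(5.7313,5.5478) cross=37.982; C₋=(5.4078,-5.2832) cross=-37.982
θ=4°:   branch - wants cross < 0 → take C=(5.4078,-5.2832) (cross=-37.982)
θ=4°: ex = (C−B)/|BC| = (0.4025,-0.9154); ey = (0.9154,0.4025)
θ=4°: P = B + -1.00·ex + -2.34·ey = (0.4481,0.1828)
θ=20°: B = A + 3.00·(cos20°, sin20°) = (2.8191, 1.0261)
θ=20°: |BD| = 7.2539
θ=20°: circle(B,6.00) ∩ circle(D,7.00): a=2.7309, h=5.3425
θ=20°:   candidates: C₊=(6.2782,5.9286) cross=38.754; C₋=(4.7668,-4.6490) cross=-38.754
θ=20°:   branch - wants cross < 0 → take C=(4.7668,-4.6490) (cross=-38.754)
θ=20°: ex = (C−B)/|BC| = (0.3246,-0.9458); ey = (0.9458,0.3246)
θ=20°: P = B + -1.00·ex + -2.34·ey = (0.2812,1.2123)
θ=110°: B = A + 3.00·(cos110°, sin110°) = (-1.0261, 2.8191)
θ=110°: |BD| = 11.3807
θ=110°: circle(B,6.00) ∩ circle(D,7.00): a=5.1192, h=3.1295
θ=110°:   candidates: C₊=(4.7088,4.5829) cross=35.616; C₋=(3.1584,-1.4809) cross=-35.616
θ=110°:   branch - wants cross < 0 → take C=(3.1584,-1.4809) (cross=-35.616)
θ=110°: ex = (C−B)/|BC| = (0.6974,-0.7167); ey = (0.7167,0.6974)
θ=110°: P = B + -1.00·ex + -2.34·ey = (-3.4005,1.9038)

θ=4°: 0.45 0.18
θ=20°: 0.28 1.21
θ=110°: -3.40 1.90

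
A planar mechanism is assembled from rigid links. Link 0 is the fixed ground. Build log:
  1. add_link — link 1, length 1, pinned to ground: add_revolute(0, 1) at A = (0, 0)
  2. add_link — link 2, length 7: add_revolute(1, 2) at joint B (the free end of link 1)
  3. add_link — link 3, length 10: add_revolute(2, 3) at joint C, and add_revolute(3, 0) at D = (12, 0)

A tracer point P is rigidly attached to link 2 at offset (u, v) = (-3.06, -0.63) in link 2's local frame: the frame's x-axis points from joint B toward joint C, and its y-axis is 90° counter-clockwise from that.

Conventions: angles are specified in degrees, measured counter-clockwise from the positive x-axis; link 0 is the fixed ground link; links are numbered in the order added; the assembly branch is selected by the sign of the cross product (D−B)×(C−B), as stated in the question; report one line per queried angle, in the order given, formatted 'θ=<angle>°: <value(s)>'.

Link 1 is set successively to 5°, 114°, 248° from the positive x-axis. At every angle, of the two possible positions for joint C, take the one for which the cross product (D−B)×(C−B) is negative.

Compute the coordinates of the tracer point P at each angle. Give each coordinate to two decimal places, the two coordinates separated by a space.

A=(0,0), D=(12.00,0)
θ=5°: B = A + 1.00·(cos5°, sin5°) = (0.9962, 0.0872)
θ=5°: |BD| = 11.0042
θ=5°: circle(B,7.00) ∩ circle(D,10.00): a=3.1848, h=6.2336
θ=5°:   candidates: C₊=(4.2302,6.2953) cross=68.595; C₋=(4.1315,-6.1714) cross=-68.595
θ=5°:   branch - wants cross < 0 → take C=(4.1315,-6.1714) (cross=-68.595)
θ=5°: ex = (C−B)/|BC| = (0.4479,-0.8941); ey = (0.8941,0.4479)
θ=5°: P = B + -3.06·ex + -0.63·ey = (-0.9377,2.5409)
θ=114°: B = A + 1.00·(cos114°, sin114°) = (-0.4067, 0.9135)
θ=114°: |BD| = 12.4403
θ=114°: circle(B,7.00) ∩ circle(D,10.00): a=4.1704, h=5.6221
θ=114°:   candidates: C₊=(4.1652,6.2142) cross=69.941; C₋=(3.3395,-4.9996) cross=-69.941
θ=114°:   branch - wants cross < 0 → take C=(3.3395,-4.9996) (cross=-69.941)
θ=114°: ex = (C−B)/|BC| = (0.5352,-0.8447); ey = (0.8447,0.5352)
θ=114°: P = B + -3.06·ex + -0.63·ey = (-2.5766,3.1613)
θ=248°: B = A + 1.00·(cos248°, sin248°) = (-0.3746, -0.9272)
θ=248°: |BD| = 12.4093
θ=248°: circle(B,7.00) ∩ circle(D,10.00): a=4.1497, h=5.6373
θ=248°:   candidates: C₊=(3.3423,5.0045) cross=69.956; C₋=(4.1847,-6.2387) cross=-69.956
θ=248°:   branch - wants cross < 0 → take C=(4.1847,-6.2387) (cross=-69.956)
θ=248°: ex = (C−B)/|BC| = (0.6513,-0.7588); ey = (0.7588,0.6513)
θ=248°: P = B + -3.06·ex + -0.63·ey = (-2.8457,0.9844)

θ=5°: -0.94 2.54
θ=114°: -2.58 3.16
θ=248°: -2.85 0.98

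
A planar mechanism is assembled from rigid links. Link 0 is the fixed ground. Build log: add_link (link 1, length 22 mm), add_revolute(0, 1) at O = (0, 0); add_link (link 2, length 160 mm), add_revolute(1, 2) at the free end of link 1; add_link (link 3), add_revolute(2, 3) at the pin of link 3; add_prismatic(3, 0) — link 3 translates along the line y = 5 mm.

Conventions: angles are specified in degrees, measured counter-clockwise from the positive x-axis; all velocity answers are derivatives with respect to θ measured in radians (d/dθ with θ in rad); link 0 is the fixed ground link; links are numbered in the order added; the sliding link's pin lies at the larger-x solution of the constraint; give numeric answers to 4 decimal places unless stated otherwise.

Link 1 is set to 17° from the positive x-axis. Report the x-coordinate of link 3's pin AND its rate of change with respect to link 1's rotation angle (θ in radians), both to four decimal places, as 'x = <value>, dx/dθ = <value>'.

geometry: r = 22 mm, L = 160 mm, e = 5 mm
crank pin P = (r cos θ, r sin θ) = (21.038705, 6.432178)
h = r sin θ − e = 6.432178 − 5 = 1.432178
x = r cos θ + √(L² − h²) = 21.038705 + 159.993590 = 181.032295
dx/dθ = −r sin θ − h·r cos θ/√(L² − h²) (θ in radians; h = 1.432178) = -6.620505

x = 181.0323, dx/dθ = -6.6205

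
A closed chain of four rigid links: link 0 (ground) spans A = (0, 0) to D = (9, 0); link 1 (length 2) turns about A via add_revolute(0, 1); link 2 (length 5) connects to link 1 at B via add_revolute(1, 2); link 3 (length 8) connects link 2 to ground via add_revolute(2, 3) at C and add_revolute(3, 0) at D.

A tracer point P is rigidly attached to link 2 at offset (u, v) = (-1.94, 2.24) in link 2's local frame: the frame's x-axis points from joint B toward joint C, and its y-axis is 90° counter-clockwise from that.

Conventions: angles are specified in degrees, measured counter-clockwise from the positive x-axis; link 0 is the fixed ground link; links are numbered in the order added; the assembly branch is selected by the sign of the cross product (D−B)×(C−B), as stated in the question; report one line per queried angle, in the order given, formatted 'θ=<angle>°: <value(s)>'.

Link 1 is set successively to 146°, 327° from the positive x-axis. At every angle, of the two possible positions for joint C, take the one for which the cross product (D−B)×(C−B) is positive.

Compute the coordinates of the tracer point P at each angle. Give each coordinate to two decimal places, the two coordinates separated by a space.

A=(0,0), D=(9.00,0)
θ=146°: B = A + 2.00·(cos146°, sin146°) = (-1.6581, 1.1184)
θ=146°: |BD| = 10.7166
θ=146°: circle(B,5.00) ∩ circle(D,8.00): a=3.5387, h=3.5324
θ=146°:   candidates: C₊=(2.2299,4.2622) cross=37.855; C₋=(1.4927,-2.7640) cross=-37.855
θ=146°:   branch + wants cross > 0 → take C=(2.2299,4.2622) (cross=37.855)
θ=146°: ex = (C−B)/|BC| = (0.7776,0.6288); ey = (-0.6288,0.7776)
θ=146°: P = B + -1.94·ex + 2.24·ey = (-4.5750,1.6404)
θ=327°: B = A + 2.00·(cos327°, sin327°) = (1.6773, -1.0893)
θ=327°: |BD| = 7.4032
θ=327°: circle(B,5.00) ∩ circle(D,8.00): a=1.0676, h=4.8847
θ=327°:   candidates: C₊=(2.0146,3.8993) cross=36.162; C₋=(3.4521,-5.7637) cross=-36.162
θ=327°:   branch + wants cross > 0 → take C=(2.0146,3.8993) (cross=36.162)
θ=327°: ex = (C−B)/|BC| = (0.0675,0.9977); ey = (-0.9977,0.0675)
θ=327°: P = B + -1.94·ex + 2.24·ey = (-0.6884,-2.8737)

θ=146°: -4.58 1.64
θ=327°: -0.69 -2.87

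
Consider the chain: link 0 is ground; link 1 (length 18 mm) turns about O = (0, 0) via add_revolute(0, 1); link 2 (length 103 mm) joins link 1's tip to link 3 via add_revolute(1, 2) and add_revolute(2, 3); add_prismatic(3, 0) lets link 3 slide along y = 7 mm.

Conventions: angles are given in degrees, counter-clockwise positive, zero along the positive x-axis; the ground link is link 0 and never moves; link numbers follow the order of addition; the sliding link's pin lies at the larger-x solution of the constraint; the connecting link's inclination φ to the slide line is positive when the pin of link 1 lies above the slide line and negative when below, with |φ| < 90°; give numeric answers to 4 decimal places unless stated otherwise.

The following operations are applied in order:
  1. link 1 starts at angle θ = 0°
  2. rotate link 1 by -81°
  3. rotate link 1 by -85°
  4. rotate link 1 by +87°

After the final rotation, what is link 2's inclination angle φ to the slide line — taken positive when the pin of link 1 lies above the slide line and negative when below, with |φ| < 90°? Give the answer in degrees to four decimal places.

geometry: r = 18 mm, L = 103 mm, e = 7 mm; θ starts at 0°
rotate link 1 by -81°: θ ← 0° -81° = -81°
rotate link 1 by -85°: θ ← -81° -85° = -166°
rotate link 1 by +87°: θ ← -166° +87° = -79°
h = r sin θ − e = -17.669289 − 7 = -24.669289
sin φ = h / L = -24.669289 / 103 = -0.23950766
φ = arcsin(-0.23950766) = -13.857484°

-13.8575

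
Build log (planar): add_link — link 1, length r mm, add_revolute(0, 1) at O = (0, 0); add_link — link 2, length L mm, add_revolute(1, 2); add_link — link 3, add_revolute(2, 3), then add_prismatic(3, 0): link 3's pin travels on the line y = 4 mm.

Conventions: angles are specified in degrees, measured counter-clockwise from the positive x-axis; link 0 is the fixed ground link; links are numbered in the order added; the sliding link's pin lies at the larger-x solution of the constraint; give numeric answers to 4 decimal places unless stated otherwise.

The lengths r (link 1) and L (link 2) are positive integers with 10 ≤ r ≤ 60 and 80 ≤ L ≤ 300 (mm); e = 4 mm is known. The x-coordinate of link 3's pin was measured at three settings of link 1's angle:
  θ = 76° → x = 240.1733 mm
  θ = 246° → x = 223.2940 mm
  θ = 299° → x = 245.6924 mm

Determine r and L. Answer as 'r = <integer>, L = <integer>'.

constraint per measurement: (x − r cos θ)² + (r sin θ − e)² = L²
subtracting the θ₁ and θ₂ equations cancels the r² and L² terms:
r = (x₁² − x₂²) / (2[(x₁cos θ₁ + e sin θ₁) − (x₂cos θ₂ + e sin θ₂)]) = 24.9999 → r = 25
L² = (x₁ − r cos θ₁)² + (r sin θ₁ − e)² = 55224.9959 → L = 235.0000 → L = 235
check at θ₃=299°: x = 245.6924 (printed 245.6924) ✓

r = 25, L = 235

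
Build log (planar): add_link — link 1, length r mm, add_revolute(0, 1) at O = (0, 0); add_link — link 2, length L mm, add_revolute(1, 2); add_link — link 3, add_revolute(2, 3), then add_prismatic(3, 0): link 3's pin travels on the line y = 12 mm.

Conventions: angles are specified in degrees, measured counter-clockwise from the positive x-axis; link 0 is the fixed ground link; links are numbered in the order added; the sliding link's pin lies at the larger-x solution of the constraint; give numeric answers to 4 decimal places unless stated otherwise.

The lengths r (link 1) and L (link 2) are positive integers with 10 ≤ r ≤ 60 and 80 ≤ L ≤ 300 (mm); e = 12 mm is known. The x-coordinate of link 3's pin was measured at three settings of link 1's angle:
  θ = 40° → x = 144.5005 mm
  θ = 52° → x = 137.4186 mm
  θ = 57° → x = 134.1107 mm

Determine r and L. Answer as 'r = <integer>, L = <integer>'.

constraint per measurement: (x − r cos θ)² + (r sin θ − e)² = L²
subtracting the θ₁ and θ₂ equations cancels the r² and L² terms:
r = (x₁² − x₂²) / (2[(x₁cos θ₁ + e sin θ₁) − (x₂cos θ₂ + e sin θ₂)]) = 41.0001 → r = 41
L² = (x₁ − r cos θ₁)² + (r sin θ₁ − e)² = 12995.9995 → L = 114.0000 → L = 114
check at θ₃=57°: x = 134.1107 (printed 134.1107) ✓

r = 41, L = 114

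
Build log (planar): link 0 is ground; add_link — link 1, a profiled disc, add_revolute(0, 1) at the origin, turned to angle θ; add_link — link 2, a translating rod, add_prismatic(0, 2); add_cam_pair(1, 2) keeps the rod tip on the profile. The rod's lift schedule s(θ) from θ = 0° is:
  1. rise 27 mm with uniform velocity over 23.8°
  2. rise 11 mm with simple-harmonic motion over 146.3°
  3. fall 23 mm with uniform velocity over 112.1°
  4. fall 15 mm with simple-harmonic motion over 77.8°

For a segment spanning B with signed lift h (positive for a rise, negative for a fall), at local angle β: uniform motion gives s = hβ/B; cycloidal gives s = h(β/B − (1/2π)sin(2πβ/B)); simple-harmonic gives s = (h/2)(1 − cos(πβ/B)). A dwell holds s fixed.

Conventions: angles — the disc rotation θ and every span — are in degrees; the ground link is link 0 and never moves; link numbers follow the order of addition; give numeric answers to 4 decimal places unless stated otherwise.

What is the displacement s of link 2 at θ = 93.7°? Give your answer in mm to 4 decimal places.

seg 1 [0°–23.8°] uniform, h=27: full span → s += 27 → s = 27.0000
seg 2 [23.8°–170.1°] simple-harmonic, h=11: θ=93.7° here. β=69.9, B=146.3. 11/2·(1 − cos(π·0.4778)) = 5.1165 → s = 32.1165

32.1165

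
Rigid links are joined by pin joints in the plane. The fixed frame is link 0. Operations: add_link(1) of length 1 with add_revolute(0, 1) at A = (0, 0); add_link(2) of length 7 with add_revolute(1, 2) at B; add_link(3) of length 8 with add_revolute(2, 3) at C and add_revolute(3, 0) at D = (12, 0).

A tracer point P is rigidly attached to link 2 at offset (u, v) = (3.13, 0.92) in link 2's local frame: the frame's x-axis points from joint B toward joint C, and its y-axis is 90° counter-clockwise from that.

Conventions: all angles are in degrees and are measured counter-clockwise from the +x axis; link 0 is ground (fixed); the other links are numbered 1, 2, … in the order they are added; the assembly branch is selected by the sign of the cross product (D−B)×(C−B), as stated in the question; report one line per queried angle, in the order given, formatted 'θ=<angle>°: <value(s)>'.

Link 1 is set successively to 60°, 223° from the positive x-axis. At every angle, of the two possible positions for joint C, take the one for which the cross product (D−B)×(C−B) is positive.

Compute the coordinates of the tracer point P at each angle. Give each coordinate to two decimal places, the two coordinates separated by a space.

A=(0,0), D=(12.00,0)
θ=60°: B = A + 1.00·(cos60°, sin60°) = (0.5000, 0.8660)
θ=60°: |BD| = 11.5326
θ=60°: circle(B,7.00) ∩ circle(D,8.00): a=5.1159, h=4.7778
θ=60°:   candidates: C₊=(5.9603,5.2461) cross=55.100; C₋=(5.2427,-4.2824) cross=-55.100
θ=60°:   branch + wants cross > 0 → take C=(5.9603,5.2461) (cross=55.100)
θ=60°: ex = (C−B)/|BC| = (0.7800,0.6257); ey = (-0.6257,0.7800)
θ=60°: P = B + 3.13·ex + 0.92·ey = (2.3659,3.5422)
θ=223°: B = A + 1.00·(cos223°, sin223°) = (-0.7314, -0.6820)
θ=223°: |BD| = 12.7496
θ=223°: circle(B,7.00) ∩ circle(D,8.00): a=5.7866, h=3.9390
θ=223°:   candidates: C₊=(4.8362,3.5609) cross=50.221; C₋=(5.2576,-4.3058) cross=-50.221
θ=223°:   branch + wants cross > 0 → take C=(4.8362,3.5609) (cross=50.221)
θ=223°: ex = (C−B)/|BC| = (0.7954,0.6061); ey = (-0.6061,0.7954)
θ=223°: P = B + 3.13·ex + 0.92·ey = (1.2005,1.9469)

θ=60°: 2.37 3.54
θ=223°: 1.20 1.95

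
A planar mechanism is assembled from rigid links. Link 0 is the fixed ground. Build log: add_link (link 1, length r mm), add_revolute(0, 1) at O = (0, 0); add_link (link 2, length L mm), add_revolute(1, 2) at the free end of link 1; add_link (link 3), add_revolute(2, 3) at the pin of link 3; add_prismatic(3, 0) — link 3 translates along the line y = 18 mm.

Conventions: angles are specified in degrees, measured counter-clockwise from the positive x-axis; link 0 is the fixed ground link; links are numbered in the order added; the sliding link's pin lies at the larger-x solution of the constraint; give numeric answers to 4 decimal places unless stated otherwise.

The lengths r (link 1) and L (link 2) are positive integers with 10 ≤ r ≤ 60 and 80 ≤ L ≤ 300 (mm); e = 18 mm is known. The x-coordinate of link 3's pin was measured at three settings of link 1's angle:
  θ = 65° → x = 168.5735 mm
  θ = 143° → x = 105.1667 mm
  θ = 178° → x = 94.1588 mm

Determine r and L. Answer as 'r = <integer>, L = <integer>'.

constraint per measurement: (x − r cos θ)² + (r sin θ − e)² = L²
subtracting the θ₁ and θ₂ equations cancels the r² and L² terms:
r = (x₁² − x₂²) / (2[(x₁cos θ₁ + e sin θ₁) − (x₂cos θ₂ + e sin θ₂)]) = 54.0000 → r = 54
L² = (x₁ − r cos θ₁)² + (r sin θ₁ − e)² = 22201.0007 → L = 149.0000 → L = 149
check at θ₃=178°: x = 94.1588 (printed 94.1588) ✓

r = 54, L = 149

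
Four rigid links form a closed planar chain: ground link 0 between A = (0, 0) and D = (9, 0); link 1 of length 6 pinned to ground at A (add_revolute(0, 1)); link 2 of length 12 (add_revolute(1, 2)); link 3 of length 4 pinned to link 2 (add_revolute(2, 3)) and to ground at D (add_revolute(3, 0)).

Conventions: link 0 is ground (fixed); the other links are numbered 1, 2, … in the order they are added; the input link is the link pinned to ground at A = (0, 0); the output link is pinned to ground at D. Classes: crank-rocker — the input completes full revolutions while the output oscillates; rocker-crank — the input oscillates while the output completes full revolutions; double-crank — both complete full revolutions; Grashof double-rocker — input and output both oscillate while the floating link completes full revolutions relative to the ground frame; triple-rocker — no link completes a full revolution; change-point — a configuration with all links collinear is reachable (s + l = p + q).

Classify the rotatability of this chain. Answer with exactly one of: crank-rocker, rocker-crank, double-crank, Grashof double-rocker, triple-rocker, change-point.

lengths: ground=9, input=6, coupler=12, output=4
sorted: s=4 (shortest), l=12 (longest), p+q=15
s + l = 16 vs p + q = 15
s + l > p + q → non-Grashof → no link fully rotates → triple-rocker

triple-rocker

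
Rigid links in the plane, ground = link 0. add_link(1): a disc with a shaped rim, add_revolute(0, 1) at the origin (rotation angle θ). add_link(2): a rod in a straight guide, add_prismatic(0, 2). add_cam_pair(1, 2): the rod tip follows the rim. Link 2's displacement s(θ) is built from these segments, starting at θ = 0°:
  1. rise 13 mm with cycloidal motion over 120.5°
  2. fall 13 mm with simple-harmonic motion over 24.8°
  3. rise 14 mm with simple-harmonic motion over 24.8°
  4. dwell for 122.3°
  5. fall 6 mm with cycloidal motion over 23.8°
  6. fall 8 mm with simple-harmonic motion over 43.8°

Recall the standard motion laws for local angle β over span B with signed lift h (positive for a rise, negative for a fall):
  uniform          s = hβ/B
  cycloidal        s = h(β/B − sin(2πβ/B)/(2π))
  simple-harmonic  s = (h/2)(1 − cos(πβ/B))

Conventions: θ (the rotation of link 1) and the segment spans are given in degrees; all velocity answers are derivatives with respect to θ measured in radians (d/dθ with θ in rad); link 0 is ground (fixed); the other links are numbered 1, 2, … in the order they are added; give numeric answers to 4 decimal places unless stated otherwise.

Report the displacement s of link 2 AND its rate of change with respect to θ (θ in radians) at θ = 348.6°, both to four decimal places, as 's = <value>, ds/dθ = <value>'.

segment 1 (0° to 120.5°, cycloidal, h = 13) is passed completely: s = 0.0000 + (13) = 13.0000
segment 2 (120.5° to 145.3°, simple-harmonic, h = -13) is passed completely: s = 13.0000 + (-13) = 0.0000
segment 3 (145.3° to 170.1°, simple-harmonic, h = 14) is passed completely: s = 0.0000 + (14) = 14.0000
segment 4 (170.1° to 292.4°, dwell): s unchanged at 14.0000
segment 5 (292.4° to 316.2°, cycloidal, h = -6) is passed completely: s = 14.0000 + (-6) = 8.0000
θ = 348.6° falls in segment 6 (316.2° to 360°, simple-harmonic, h = -8): β = 348.6 − 316.2 = 32.4°, B = 43.8°; Δs = -8/2·(1 − cos(π·0.7397)) = -6.7357; s = 8.0000 − 6.7357 = 1.2643
velocity in seg [316.2°–360°] (simple-harmonic), θ in radians: β = 32.4° = 0.5655 rad, B = 43.8° = 0.7645 rad; ds/dθ = (πh/(2B)) sin(πβ/B) = (π·(-8)/(2·0.7645)) sin(π·0.7397) = -11.992727 mm/rad

s = 1.2643, ds/dθ = -11.9927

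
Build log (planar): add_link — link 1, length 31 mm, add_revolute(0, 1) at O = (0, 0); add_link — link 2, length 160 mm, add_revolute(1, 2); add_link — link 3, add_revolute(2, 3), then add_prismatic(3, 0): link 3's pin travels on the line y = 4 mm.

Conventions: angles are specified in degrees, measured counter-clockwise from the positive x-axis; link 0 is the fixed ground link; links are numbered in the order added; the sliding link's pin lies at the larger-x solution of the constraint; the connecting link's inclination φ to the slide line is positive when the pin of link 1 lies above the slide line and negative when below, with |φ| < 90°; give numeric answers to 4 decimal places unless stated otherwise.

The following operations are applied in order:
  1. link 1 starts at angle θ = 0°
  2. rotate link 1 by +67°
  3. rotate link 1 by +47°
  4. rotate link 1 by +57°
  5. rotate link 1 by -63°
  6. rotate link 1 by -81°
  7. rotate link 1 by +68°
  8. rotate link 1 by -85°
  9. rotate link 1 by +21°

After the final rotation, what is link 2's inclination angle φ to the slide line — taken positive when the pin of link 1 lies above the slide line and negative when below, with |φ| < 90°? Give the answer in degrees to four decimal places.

geometry: r = 31 mm, L = 160 mm, e = 4 mm; θ starts at 0°
rotate link 1 by +67°: θ ← 0° +67° = 67°
rotate link 1 by +47°: θ ← 67° +47° = 114°
rotate link 1 by +57°: θ ← 114° +57° = 171°
rotate link 1 by -63°: θ ← 171° -63° = 108°
rotate link 1 by -81°: θ ← 108° -81° = 27°
rotate link 1 by +68°: θ ← 27° +68° = 95°
rotate link 1 by -85°: θ ← 95° -85° = 10°
rotate link 1 by +21°: θ ← 10° +21° = 31°
h = r sin θ − e = 15.966180 − 4 = 11.966180
sin φ = h / L = 11.966180 / 160 = 0.07478863
φ = arcsin(0.07478863) = 4.289077°

4.2891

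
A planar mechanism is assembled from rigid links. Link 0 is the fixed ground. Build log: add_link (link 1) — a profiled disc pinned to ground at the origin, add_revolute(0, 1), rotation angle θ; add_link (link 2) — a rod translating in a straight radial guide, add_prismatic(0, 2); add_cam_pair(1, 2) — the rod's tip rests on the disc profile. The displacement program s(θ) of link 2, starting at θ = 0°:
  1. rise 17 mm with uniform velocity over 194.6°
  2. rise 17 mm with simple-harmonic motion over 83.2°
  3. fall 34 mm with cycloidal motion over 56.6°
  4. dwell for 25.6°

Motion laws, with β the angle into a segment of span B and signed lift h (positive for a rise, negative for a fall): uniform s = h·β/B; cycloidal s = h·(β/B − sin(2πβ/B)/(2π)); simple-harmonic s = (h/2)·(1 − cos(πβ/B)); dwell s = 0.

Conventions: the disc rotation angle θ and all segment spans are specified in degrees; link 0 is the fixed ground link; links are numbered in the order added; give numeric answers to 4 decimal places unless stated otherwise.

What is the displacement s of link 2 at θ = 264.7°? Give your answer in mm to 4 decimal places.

seg 1 [0°–194.6°] uniform, h=17: full span → s += 17 → s = 17.0000
seg 2 [194.6°–277.8°] simple-harmonic, h=17: θ=264.7° here. β=70.1, B=83.2. 17/2·(1 − cos(π·0.8425)) = 15.9811 → s = 32.9811

32.9811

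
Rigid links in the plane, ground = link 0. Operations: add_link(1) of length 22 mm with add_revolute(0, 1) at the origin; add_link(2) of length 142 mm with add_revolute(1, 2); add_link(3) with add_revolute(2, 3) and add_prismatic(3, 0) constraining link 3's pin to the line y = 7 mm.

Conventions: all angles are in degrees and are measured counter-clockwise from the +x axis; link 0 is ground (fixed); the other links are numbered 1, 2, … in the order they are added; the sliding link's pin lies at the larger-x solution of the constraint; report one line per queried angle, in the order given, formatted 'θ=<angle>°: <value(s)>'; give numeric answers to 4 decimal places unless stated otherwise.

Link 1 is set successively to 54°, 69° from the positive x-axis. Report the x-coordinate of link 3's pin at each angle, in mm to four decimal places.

geometry: r = 22 mm, L = 142 mm, e = 7 mm
θ=54°: crank pin P = (r cos θ, r sin θ) = (12.931276, 17.798374)
θ=54°: h = r sin θ − e = 17.798374 − 7 = 10.798374
θ=54°: x = r cos θ + √(L² − h²) = 12.931276 + 141.588824 = 154.520100
θ=69°: crank pin P = (r cos θ, r sin θ) = (7.884095, 20.538769)
θ=69°: h = r sin θ − e = 20.538769 − 7 = 13.538769
θ=69°: x = r cos θ + √(L² − h²) = 7.884095 + 141.353110 = 149.237205

θ=54°: 154.5201
θ=69°: 149.2372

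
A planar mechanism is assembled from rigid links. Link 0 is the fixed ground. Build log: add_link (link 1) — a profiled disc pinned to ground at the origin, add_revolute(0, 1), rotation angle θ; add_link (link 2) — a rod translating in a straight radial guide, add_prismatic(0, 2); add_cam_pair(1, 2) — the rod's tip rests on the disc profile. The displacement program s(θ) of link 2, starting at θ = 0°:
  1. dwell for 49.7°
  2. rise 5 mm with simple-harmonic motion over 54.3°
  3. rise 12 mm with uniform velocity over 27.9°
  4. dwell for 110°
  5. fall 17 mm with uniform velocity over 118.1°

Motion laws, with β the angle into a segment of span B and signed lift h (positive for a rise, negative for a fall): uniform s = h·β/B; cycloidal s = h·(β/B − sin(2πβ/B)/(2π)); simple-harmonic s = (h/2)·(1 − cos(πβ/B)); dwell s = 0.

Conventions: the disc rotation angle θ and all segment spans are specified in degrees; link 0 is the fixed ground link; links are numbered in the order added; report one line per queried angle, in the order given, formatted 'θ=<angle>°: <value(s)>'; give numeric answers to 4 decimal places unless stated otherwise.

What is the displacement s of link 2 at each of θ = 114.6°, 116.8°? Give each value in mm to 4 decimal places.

seg 1 [0°–49.7°] dwell: s stays 0.0000
seg 2 [49.7°–104°] simple-harmonic, h=5: full span → s += 5 → s = 5.0000
seg 3 [104°–131.9°] uniform, h=12: θ=114.6° here. β=10.6, B=27.9. 12·10.6/27.9 = 4.5591 → s = 9.5591
seg 3 [104°–131.9°] uniform, h=12: θ=116.8° here. β=12.8, B=27.9. 12·12.8/27.9 = 5.5054 → s = 10.5054

θ=114.6°: 9.5591
θ=116.8°: 10.5054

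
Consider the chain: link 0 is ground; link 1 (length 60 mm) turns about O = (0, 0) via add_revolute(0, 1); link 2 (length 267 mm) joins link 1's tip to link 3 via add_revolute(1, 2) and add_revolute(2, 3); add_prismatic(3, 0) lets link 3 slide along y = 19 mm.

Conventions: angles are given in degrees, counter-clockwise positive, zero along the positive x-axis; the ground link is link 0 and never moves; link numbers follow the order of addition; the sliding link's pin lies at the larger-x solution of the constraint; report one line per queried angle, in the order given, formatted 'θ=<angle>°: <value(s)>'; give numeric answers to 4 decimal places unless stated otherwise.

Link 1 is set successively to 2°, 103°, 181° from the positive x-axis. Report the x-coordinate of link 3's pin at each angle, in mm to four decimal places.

geometry: r = 60 mm, L = 267 mm, e = 19 mm
θ=2°: crank pin P = (r cos θ, r sin θ) = (59.963450, 2.093970)
θ=2°: h = r sin θ − e = 2.093970 − 19 = -16.906030
θ=2°: x = r cos θ + √(L² − h²) = 59.963450 + 266.464231 = 326.427680
θ=103°: crank pin P = (r cos θ, r sin θ) = (-13.497063, 58.462204)
θ=103°: h = r sin θ − e = 58.462204 − 19 = 39.462204
θ=103°: x = r cos θ + √(L² − h²) = -13.497063 + 264.067670 = 250.570607
θ=181°: crank pin P = (r cos θ, r sin θ) = (-59.990862, -1.047144)
θ=181°: h = r sin θ − e = -1.047144 − 19 = -20.047144
θ=181°: x = r cos θ + √(L² − h²) = -59.990862 + 266.246337 = 206.255475

θ=2°: 326.4277
θ=103°: 250.5706
θ=181°: 206.2555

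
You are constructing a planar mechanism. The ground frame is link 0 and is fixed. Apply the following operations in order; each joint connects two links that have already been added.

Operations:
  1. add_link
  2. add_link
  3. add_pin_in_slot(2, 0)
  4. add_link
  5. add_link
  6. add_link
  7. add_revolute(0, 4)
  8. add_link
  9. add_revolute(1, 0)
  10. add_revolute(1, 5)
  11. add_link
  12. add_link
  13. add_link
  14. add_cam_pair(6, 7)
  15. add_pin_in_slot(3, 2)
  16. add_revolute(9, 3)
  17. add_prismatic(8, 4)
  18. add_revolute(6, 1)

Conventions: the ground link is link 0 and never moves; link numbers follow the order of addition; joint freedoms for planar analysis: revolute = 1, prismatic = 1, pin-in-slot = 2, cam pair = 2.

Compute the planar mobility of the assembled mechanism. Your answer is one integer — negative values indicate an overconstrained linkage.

link 0 = ground. State L|J1|J2 = 1|0|0
+link1  2|0|0
+link2  3|0|0
PS(2,0) f=2→J2  3|0|1
+link3  4|0|1
+link4  5|0|1
+link5  6|0|1
R(0,4) f=1→J1  6|1|1
+link6  7|1|1
R(1,0) f=1→J1  7|2|1
R(1,5) f=1→J1  7|3|1
+link7  8|3|1
+link8  9|3|1
+link9  10|3|1
C(6,7) f=2→J2  10|3|2
PS(3,2) f=2→J2  10|3|3
R(9,3) f=1→J1  10|4|3
P(8,4) f=1→J1  10|5|3
R(6,1) f=1→J1  10|6|3
M = 3(10−1)−2·6−3 = 27−12−3 = 12

M = 12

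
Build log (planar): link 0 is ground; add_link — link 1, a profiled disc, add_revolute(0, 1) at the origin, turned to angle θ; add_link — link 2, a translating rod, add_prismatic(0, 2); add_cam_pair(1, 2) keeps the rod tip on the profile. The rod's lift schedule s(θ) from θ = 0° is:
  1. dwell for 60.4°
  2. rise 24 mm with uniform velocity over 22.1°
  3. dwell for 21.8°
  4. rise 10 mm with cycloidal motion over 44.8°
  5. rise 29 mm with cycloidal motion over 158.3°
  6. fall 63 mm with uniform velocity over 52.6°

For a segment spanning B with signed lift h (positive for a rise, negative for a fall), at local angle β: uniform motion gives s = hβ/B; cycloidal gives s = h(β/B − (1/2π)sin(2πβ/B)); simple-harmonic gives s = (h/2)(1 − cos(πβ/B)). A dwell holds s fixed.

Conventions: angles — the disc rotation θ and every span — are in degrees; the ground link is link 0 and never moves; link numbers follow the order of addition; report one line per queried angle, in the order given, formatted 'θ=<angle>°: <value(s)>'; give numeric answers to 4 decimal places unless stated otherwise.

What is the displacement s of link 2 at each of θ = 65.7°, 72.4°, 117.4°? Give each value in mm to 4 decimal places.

seg 1 [0°–60.4°] dwell: s stays 0.0000
seg 2 [60.4°–82.5°] uniform, h=24: θ=65.7° here. β=5.3, B=22.1. 24·5.3/22.1 = 5.7557 → s = 5.7557
seg 2 [60.4°–82.5°] uniform, h=24: θ=72.4° here. β=12, B=22.1. 24·12/22.1 = 13.0317 → s = 13.0317
seg 2 [60.4°–82.5°] uniform, h=24: full span → s += 24 → s = 24.0000
seg 3 [82.5°–104.3°] dwell: s stays 24.0000
seg 4 [104.3°–149.1°] cycloidal, h=10: θ=117.4° here. β=13.1, B=44.8. 10·(0.2924 − sin(2π·0.2924)/(2π)) = 1.3887 → s = 25.3887

θ=65.7°: 5.7557
θ=72.4°: 13.0317
θ=117.4°: 25.3887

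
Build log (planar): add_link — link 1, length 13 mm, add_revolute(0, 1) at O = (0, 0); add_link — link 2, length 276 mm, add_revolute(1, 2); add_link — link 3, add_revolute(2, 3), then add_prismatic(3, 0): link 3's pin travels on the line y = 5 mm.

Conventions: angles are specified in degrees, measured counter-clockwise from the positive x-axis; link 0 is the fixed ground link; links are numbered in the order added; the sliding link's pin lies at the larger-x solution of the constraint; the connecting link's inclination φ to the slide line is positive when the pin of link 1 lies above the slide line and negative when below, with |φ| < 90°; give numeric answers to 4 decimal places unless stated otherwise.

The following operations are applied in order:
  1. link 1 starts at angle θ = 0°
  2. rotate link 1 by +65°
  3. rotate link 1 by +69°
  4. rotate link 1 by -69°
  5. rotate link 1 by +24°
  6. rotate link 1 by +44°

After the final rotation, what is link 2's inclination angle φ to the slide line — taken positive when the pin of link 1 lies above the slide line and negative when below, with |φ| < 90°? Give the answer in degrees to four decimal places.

geometry: r = 13 mm, L = 276 mm, e = 5 mm; θ starts at 0°
rotate link 1 by +65°: θ ← 0° +65° = 65°
rotate link 1 by +69°: θ ← 65° +69° = 134°
rotate link 1 by -69°: θ ← 134° -69° = 65°
rotate link 1 by +24°: θ ← 65° +24° = 89°
rotate link 1 by +44°: θ ← 89° +44° = 133°
h = r sin θ − e = 9.507598 − 5 = 4.507598
sin φ = h / L = 4.507598 / 276 = 0.01633188
φ = arcsin(0.01633188) = 0.935789°

0.9358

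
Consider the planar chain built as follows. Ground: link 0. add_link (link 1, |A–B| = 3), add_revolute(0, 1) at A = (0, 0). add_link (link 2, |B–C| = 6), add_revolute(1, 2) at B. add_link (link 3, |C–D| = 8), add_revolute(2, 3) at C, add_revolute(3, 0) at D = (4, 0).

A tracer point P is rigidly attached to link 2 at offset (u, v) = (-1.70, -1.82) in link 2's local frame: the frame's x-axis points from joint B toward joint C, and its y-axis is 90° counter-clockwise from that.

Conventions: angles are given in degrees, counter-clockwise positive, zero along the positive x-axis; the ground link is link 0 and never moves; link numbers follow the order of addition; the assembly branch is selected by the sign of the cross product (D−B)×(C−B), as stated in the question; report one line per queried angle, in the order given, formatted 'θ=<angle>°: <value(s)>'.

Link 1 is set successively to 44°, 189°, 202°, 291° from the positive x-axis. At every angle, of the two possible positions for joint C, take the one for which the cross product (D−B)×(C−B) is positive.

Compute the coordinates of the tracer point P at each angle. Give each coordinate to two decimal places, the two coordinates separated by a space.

A=(0,0), D=(4.00,0)
θ=44°: B = A + 3.00·(cos44°, sin44°) = (2.1580, 2.0840)
θ=44°: |BD| = 2.7813
θ=44°: circle(B,6.00) ∩ circle(D,8.00): a=-3.6429, h=4.7675
θ=44°:   candidates: C₊=(3.3176,7.9708) cross=13.260; C₋=(-3.8267,1.6561) cross=-13.260
θ=44°:   branch + wants cross > 0 → take C=(3.3176,7.9708) (cross=13.260)
θ=44°: ex = (C−B)/|BC| = (0.1933,0.9811); ey = (-0.9811,0.1933)
θ=44°: P = B + -1.70·ex + -1.82·ey = (3.6151,0.0643)
θ=189°: B = A + 3.00·(cos189°, sin189°) = (-2.9631, -0.4693)
θ=189°: |BD| = 6.9789
θ=189°: circle(B,6.00) ∩ circle(D,8.00): a=1.4834, h=5.8137
θ=189°:   candidates: C₊=(-1.8740,5.4310) cross=40.573; C₋=(-1.0921,-6.1701) cross=-40.573
θ=189°:   branch + wants cross > 0 → take C=(-1.8740,5.4310) (cross=40.573)
θ=189°: ex = (C−B)/|BC| = (0.1815,0.9834); ey = (-0.9834,0.1815)
θ=189°: P = B + -1.70·ex + -1.82·ey = (-1.4819,-2.4714)
θ=202°: B = A + 3.00·(cos202°, sin202°) = (-2.7816, -1.1238)
θ=202°: |BD| = 6.8740
θ=202°: circle(B,6.00) ∩ circle(D,8.00): a=1.4004, h=5.8343
θ=202°:   candidates: C₊=(-2.3539,4.8609) cross=40.105; C₋=(-0.4462,-6.6507) cross=-40.105
θ=202°:   branch + wants cross > 0 → take C=(-2.3539,4.8609) (cross=40.105)
θ=202°: ex = (C−B)/|BC| = (0.0713,0.9975); ey = (-0.9975,0.0713)
θ=202°: P = B + -1.70·ex + -1.82·ey = (-1.0874,-2.9492)
θ=291°: B = A + 3.00·(cos291°, sin291°) = (1.0751, -2.8007)
θ=291°: |BD| = 4.0496
θ=291°: circle(B,6.00) ∩ circle(D,8.00): a=-1.4323, h=5.8265
θ=291°:   candidates: C₊=(-3.9891,0.4170) cross=23.595; C₋=(4.0703,-7.9997) cross=-23.595
θ=291°:   branch + wants cross > 0 → take C=(-3.9891,0.4170) (cross=23.595)
θ=291°: ex = (C−B)/|BC| = (-0.8440,0.5363); ey = (-0.5363,-0.8440)
θ=291°: P = B + -1.70·ex + -1.82·ey = (3.4860,-2.1763)

θ=44°: 3.62 0.06
θ=189°: -1.48 -2.47
θ=202°: -1.09 -2.95
θ=291°: 3.49 -2.18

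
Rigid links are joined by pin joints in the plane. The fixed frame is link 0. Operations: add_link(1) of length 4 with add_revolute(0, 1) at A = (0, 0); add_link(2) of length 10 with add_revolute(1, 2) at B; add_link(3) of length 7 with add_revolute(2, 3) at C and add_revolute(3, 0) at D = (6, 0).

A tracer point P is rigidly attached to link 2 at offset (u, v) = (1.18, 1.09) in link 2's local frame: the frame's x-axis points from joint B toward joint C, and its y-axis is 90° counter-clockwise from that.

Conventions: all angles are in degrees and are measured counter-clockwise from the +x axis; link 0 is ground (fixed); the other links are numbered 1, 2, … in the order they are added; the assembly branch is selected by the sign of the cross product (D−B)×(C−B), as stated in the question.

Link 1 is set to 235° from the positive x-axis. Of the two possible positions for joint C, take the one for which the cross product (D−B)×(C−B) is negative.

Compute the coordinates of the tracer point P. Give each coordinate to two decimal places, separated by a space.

A=(0,0), D=(6.00,0)
B = A + 4.00·(cos235°, sin235°) = (-2.2943, -3.2766)
|BD| = 8.9181
circle(B,10.00) ∩ circle(D,7.00): a=7.3184, h=6.8148
  candidates: C₊=(2.0084,5.7504) cross=60.774; C₋=(7.0161,-6.9259) cross=-60.774
  branch - wants cross < 0 → take C=(7.0161,-6.9259) (cross=-60.774)
ex = (C−B)/|BC| = (0.9310,-0.3649); ey = (0.3649,0.9310)
P = B + 1.18·ex + 1.09·ey = (-0.7979,-2.6924)

-0.80 -2.69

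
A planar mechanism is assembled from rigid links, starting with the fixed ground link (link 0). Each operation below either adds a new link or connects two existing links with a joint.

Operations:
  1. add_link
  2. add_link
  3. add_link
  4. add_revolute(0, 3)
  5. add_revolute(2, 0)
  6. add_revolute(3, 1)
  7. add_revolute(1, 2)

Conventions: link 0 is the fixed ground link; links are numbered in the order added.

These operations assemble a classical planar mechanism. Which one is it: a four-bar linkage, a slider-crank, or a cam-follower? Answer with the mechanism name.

links: 4 (incl. ground); joints: 4 revolute, 0 prismatic, 0 higher (cam) pair, forming one closed loop
4 links in a single 4R loop → four-bar linkage

four-bar linkage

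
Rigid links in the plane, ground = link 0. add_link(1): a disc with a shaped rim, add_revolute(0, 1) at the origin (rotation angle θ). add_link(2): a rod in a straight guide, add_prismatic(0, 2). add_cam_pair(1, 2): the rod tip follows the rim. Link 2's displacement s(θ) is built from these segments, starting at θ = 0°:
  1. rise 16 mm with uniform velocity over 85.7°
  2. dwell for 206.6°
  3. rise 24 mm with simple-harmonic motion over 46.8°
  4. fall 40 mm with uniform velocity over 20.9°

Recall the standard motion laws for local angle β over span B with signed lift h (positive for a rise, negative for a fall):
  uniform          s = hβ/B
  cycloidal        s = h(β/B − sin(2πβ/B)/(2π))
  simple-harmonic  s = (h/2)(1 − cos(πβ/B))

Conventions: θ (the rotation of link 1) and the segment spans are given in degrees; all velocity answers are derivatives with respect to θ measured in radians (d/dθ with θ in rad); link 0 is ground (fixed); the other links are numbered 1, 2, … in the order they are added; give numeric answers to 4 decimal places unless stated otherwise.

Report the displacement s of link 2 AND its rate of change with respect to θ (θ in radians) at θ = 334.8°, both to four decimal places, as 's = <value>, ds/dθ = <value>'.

segment 1 (0° to 85.7°, uniform, h = 16) is passed completely: s = 0.0000 + (16) = 16.0000
segment 2 (85.7° to 292.3°, dwell): s unchanged at 16.0000
θ = 334.8° falls in segment 3 (292.3° to 339.1°, simple-harmonic, h = 24): β = 334.8 − 292.3 = 42.5°, B = 46.8°; Δs = 24/2·(1 − cos(π·0.9081)) = 23.5035; s = 16.0000 + 23.5035 = 39.5035
velocity in seg [292.3°–339.1°] (simple-harmonic), θ in radians: β = 42.5° = 0.7418 rad, B = 46.8° = 0.8168 rad; ds/dθ = (πh/(2B)) sin(πβ/B) = (π·24/(2·0.8168)) sin(π·0.9081) = 13.138104 mm/rad

s = 39.5035, ds/dθ = 13.1381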